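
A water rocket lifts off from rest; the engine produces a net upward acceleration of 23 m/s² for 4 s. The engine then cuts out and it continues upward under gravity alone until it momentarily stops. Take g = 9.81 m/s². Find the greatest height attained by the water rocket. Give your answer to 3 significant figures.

Phase 1 (powered ascent): v₀ = 0 m/s, a = 23 m/s².
v = v₀ + at = 0 + (23)(4) = 92.0 m/s
Δx = v₀t + ½at² = 0·4 + 0.5·23·4² = 184 m

Phase 2 (coasting upward): v₀ = 92.0 m/s, a = -9.81 m/s².
v = v₀ + at → t = (0 − 92.0) / -9.81 = 9.38 s
v² = v₀² + 2aΔx → Δx = (0² − 92.0²)/(2·-9.81) = 431 m
Maximum height = 184 + 431 = 615 m

615 m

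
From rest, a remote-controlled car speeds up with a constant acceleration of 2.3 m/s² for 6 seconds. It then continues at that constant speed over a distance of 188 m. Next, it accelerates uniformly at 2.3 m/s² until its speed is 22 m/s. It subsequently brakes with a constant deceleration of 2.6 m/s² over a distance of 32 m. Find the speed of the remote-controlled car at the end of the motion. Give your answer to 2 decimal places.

Phase 1 (accelerating): v₀ = 0 m/s, a = 2.3 m/s².
v = v₀ + at = 0 + (2.3)(6) = 13.8 m/s
Δx = v₀t + ½at² = 0·6 + 0.5·2.3·6² = 41.4 m

Phase 2 (constant speed): v₀ = 13.8 m/s, a = 0 m/s².
Constant speed: t = d/v = 188/13.8 = 13.6 s

Phase 3 (accelerating): v₀ = 13.8 m/s, a = 2.3 m/s².
v = v₀ + at → t = (22 − 13.8) / 2.3 = 3.57 s
v² = v₀² + 2aΔx → Δx = (22² − 13.8²)/(2·2.3) = 63.8 m

Phase 4 (decelerating): v₀ = 22.0 m/s, a = -2.6 m/s².
v² = v₀² + 2aΔx = 22.0² + 2·-2.6·32 = 318 → v = 17.8 m/s
t = (v − v₀)/a = (17.8 − 22.0)/-2.6 = 1.61 s
Final speed = 17.8 m/s

17.82 m/s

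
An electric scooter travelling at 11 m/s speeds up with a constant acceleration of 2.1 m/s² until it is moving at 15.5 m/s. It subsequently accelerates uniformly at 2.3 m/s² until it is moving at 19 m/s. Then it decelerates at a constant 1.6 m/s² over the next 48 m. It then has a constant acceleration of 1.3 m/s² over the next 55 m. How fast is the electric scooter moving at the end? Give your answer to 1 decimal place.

Phase 1 (accelerating): v₀ = 11.0 m/s, a = 2.1 m/s².
v = v₀ + at → t = (15.5 − 11.0) / 2.1 = 2.14 s
v² = v₀² + 2aΔx → Δx = (15.5² − 11.0²)/(2·2.1) = 28.4 m

Phase 2 (accelerating): v₀ = 15.5 m/s, a = 2.3 m/s².
v = v₀ + at → t = (19 − 15.5) / 2.3 = 1.52 s
v² = v₀² + 2aΔx → Δx = (19² − 15.5²)/(2·2.3) = 26.3 m

Phase 3 (decelerating): v₀ = 19.0 m/s, a = -1.6 m/s².
v² = v₀² + 2aΔx = 19.0² + 2·-1.6·48 = 207 → v = 14.4 m/s
t = (v − v₀)/a = (14.4 − 19.0)/-1.6 = 2.87 s

Phase 4 (accelerating): v₀ = 14.4 m/s, a = 1.3 m/s².
v² = v₀² + 2aΔx = 14.4² + 2·1.3·55 = 350 → v = 18.7 m/s
t = (v − v₀)/a = (18.7 − 14.4)/1.3 = 3.32 s
Final speed = 18.7 m/s

18.7 m/s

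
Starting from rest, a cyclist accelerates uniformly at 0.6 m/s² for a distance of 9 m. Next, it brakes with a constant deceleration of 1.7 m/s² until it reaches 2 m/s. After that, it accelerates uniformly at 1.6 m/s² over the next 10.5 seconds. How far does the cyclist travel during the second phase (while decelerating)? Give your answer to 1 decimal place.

2.0 m

Phase 1 (accelerating): v₀ = 0 m/s, a = 0.6 m/s².
v² = v₀² + 2aΔx = 0² + 2·0.6·9 = 10.8 → v = 3.29 m/s
t = (v − v₀)/a = (3.29 − 0)/0.6 = 5.48 s

Phase 2 (decelerating): v₀ = 3.29 m/s, a = -1.7 m/s².
v = v₀ + at → t = (2 − 3.29) / -1.7 = 0.757 s
v² = v₀² + 2aΔx → Δx = (2² − 3.29²)/(2·-1.7) = 2.00 m
Distance in phase 2 = 2.00 m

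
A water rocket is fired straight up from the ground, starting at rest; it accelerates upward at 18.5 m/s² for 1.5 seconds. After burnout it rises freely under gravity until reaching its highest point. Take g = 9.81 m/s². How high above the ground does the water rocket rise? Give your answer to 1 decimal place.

60.1 m

Phase 1 (powered ascent): v₀ = 0 m/s, a = 18.5 m/s².
v = v₀ + at = 0 + (18.5)(1.5) = 27.8 m/s
Δx = v₀t + ½at² = 0·1.5 + 0.5·18.5·1.5² = 20.8 m

Phase 2 (coasting upward): v₀ = 27.8 m/s, a = -9.81 m/s².
v = v₀ + at → t = (0 − 27.8) / -9.81 = 2.83 s
v² = v₀² + 2aΔx → Δx = (0² − 27.8²)/(2·-9.81) = 39.2 m
Maximum height = 20.8 + 39.2 = 60.1 m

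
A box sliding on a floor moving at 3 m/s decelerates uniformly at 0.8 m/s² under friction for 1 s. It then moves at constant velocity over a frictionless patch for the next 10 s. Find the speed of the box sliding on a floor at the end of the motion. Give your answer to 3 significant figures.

Phase 1 (decelerating): v₀ = 3.00 m/s, a = -0.8 m/s².
v = v₀ + at = 3.00 + (-0.8)(1) = 2.20 m/s
Δx = v₀t + ½at² = 3.00·1 + 0.5·-0.8·1² = 2.60 m

Phase 2 (constant speed): v₀ = 2.20 m/s, a = 0 m/s².
v = v₀ + at = 2.20 + (0)(10) = 2.20 m/s
Δx = v₀t + ½at² = 2.20·10 + 0.5·0·10² = 22.0 m
Final speed = 2.20 m/s

2.20 m/s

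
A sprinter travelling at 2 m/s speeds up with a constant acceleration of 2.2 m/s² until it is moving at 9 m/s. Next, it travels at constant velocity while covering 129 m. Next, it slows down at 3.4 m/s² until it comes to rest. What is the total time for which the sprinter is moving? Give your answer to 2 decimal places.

20.16 s

Phase 1 (accelerating): v₀ = 2.00 m/s, a = 2.2 m/s².
v = v₀ + at → t = (9 − 2.00) / 2.2 = 3.18 s
v² = v₀² + 2aΔx → Δx = (9² − 2.00²)/(2·2.2) = 17.5 m

Phase 2 (constant speed): v₀ = 9.00 m/s, a = 0 m/s².
Constant speed: t = d/v = 129/9.00 = 14.3 s

Phase 3 (decelerating): v₀ = 9.00 m/s, a = -3.4 m/s².
v = v₀ + at → t = (0 − 9.00) / -3.4 = 2.65 s
v² = v₀² + 2aΔx → Δx = (0² − 9.00²)/(2·-3.4) = 11.9 m
Total time = 3.18 + 14.3 + 2.65 = 20.2 s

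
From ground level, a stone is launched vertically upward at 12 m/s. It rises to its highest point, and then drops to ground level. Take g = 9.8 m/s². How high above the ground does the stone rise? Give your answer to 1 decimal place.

7.3 m

Phase 1 (rising): v₀ = 12.0 m/s, a = -9.8 m/s².
v = v₀ + at → t = (0 − 12.0) / -9.8 = 1.22 s
v² = v₀² + 2aΔx → Δx = (0² − 12.0²)/(2·-9.8) = 7.35 m
Maximum height = 7.35 m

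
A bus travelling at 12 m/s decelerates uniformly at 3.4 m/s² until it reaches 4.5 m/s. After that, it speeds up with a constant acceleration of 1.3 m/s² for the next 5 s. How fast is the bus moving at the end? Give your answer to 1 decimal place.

11.0 m/s

Phase 1 (decelerating): v₀ = 12.0 m/s, a = -3.4 m/s².
v = v₀ + at → t = (4.5 − 12.0) / -3.4 = 2.21 s
v² = v₀² + 2aΔx → Δx = (4.5² − 12.0²)/(2·-3.4) = 18.2 m

Phase 2 (accelerating): v₀ = 4.50 m/s, a = 1.3 m/s².
v = v₀ + at = 4.50 + (1.3)(5) = 11.0 m/s
Δx = v₀t + ½at² = 4.50·5 + 0.5·1.3·5² = 38.8 m
Final speed = 11.0 m/s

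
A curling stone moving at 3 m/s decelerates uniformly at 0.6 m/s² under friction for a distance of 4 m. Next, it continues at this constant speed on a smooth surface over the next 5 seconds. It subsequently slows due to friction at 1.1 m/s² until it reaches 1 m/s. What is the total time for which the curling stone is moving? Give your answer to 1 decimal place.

Phase 1 (decelerating): v₀ = 3.00 m/s, a = -0.6 m/s².
v² = v₀² + 2aΔx = 3.00² + 2·-0.6·4 = 4.20 → v = 2.05 m/s
t = (v − v₀)/a = (2.05 − 3.00)/-0.6 = 1.58 s

Phase 2 (constant speed): v₀ = 2.05 m/s, a = 0 m/s².
v = v₀ + at = 2.05 + (0)(5) = 2.05 m/s
Δx = v₀t + ½at² = 2.05·5 + 0.5·0·5² = 10.2 m

Phase 3 (decelerating): v₀ = 2.05 m/s, a = -1.1 m/s².
v = v₀ + at → t = (1 − 2.05) / -1.1 = 0.954 s
v² = v₀² + 2aΔx → Δx = (1² − 2.05²)/(2·-1.1) = 1.45 m
Total time = 1.58 + 5.00 + 0.954 = 7.54 s

7.5 s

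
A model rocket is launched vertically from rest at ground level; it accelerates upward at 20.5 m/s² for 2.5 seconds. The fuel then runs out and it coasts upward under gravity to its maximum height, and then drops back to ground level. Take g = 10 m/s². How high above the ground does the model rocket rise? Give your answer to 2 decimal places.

Phase 1 (powered ascent): v₀ = 0 m/s, a = 20.5 m/s².
v = v₀ + at = 0 + (20.5)(2.5) = 51.2 m/s
Δx = v₀t + ½at² = 0·2.5 + 0.5·20.5·2.5² = 64.1 m

Phase 2 (coasting upward): v₀ = 51.2 m/s, a = -10 m/s².
v = v₀ + at → t = (0 − 51.2) / -10 = 5.12 s
v² = v₀² + 2aΔx → Δx = (0² − 51.2²)/(2·-10) = 131 m
Maximum height = 64.1 + 131 = 195 m

195.39 m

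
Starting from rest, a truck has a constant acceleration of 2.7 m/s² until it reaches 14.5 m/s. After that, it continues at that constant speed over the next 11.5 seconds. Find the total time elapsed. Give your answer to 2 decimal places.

16.87 s

Phase 1 (accelerating): v₀ = 0 m/s, a = 2.7 m/s².
v = v₀ + at → t = (14.5 − 0) / 2.7 = 5.37 s
v² = v₀² + 2aΔx → Δx = (14.5² − 0²)/(2·2.7) = 38.9 m

Phase 2 (constant speed): v₀ = 14.5 m/s, a = 0 m/s².
v = v₀ + at = 14.5 + (0)(11.5) = 14.5 m/s
Δx = v₀t + ½at² = 14.5·11.5 + 0.5·0·11.5² = 167 m
Total time = 5.37 + 11.5 = 16.9 s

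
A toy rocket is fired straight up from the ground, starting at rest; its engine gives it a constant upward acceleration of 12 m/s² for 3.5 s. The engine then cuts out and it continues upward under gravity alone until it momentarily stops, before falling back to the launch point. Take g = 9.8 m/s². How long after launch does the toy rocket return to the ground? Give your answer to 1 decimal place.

13.6 s

Phase 1 (powered ascent): v₀ = 0 m/s, a = 12 m/s².
v = v₀ + at = 0 + (12)(3.5) = 42.0 m/s
Δx = v₀t + ½at² = 0·3.5 + 0.5·12·3.5² = 73.5 m

Phase 2 (coasting upward): v₀ = 42.0 m/s, a = -9.8 m/s².
v = v₀ + at → t = (0 − 42.0) / -9.8 = 4.29 s
v² = v₀² + 2aΔx → Δx = (0² − 42.0²)/(2·-9.8) = 90.0 m

Phase 3 (free fall): v₀ = 0 m/s, a = -9.8 m/s².
Falls 164 m from rest: t = √(2·164/9.8) = 5.78 s; v = g·t = 56.6 m/s.
Total time = 3.50 + 4.29 + 5.78 = 13.6 s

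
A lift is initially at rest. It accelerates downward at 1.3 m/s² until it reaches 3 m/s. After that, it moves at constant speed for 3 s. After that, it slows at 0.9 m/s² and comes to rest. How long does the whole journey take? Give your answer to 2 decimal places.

8.64 s

Phase 1 (accelerating): v₀ = 0 m/s, a = 1.3 m/s².
v = v₀ + at → t = (3 − 0) / 1.3 = 2.31 s
v² = v₀² + 2aΔx → Δx = (3² − 0²)/(2·1.3) = 3.46 m

Phase 2 (constant speed): v₀ = 3.00 m/s, a = 0 m/s².
v = v₀ + at = 3.00 + (0)(3) = 3.00 m/s
Δx = v₀t + ½at² = 3.00·3 + 0.5·0·3² = 9.00 m

Phase 3 (decelerating): v₀ = 3.00 m/s, a = -0.9 m/s².
v = v₀ + at → t = (0 − 3.00) / -0.9 = 3.33 s
v² = v₀² + 2aΔx → Δx = (0² − 3.00²)/(2·-0.9) = 5.00 m
Total time = 2.31 + 3.00 + 3.33 = 8.64 s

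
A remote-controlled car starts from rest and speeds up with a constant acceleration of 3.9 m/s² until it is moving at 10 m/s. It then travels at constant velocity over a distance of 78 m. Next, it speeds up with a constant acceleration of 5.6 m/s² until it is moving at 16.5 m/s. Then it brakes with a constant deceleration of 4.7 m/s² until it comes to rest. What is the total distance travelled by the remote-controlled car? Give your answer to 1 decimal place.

Phase 1 (accelerating): v₀ = 0 m/s, a = 3.9 m/s².
v = v₀ + at → t = (10 − 0) / 3.9 = 2.56 s
v² = v₀² + 2aΔx → Δx = (10² − 0²)/(2·3.9) = 12.8 m

Phase 2 (constant speed): v₀ = 10.0 m/s, a = 0 m/s².
Constant speed: t = d/v = 78/10.0 = 7.80 s

Phase 3 (accelerating): v₀ = 10.0 m/s, a = 5.6 m/s².
v = v₀ + at → t = (16.5 − 10.0) / 5.6 = 1.16 s
v² = v₀² + 2aΔx → Δx = (16.5² − 10.0²)/(2·5.6) = 15.4 m

Phase 4 (decelerating): v₀ = 16.5 m/s, a = -4.7 m/s².
v = v₀ + at → t = (0 − 16.5) / -4.7 = 3.51 s
v² = v₀² + 2aΔx → Δx = (0² − 16.5²)/(2·-4.7) = 29.0 m
Total distance = 12.8 + 78.0 + 15.4 + 29.0 = 135 m

135.2 m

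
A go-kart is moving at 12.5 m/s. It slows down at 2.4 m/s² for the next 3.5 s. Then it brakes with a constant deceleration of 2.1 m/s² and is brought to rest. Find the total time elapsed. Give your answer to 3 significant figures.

Phase 1 (decelerating): v₀ = 12.5 m/s, a = -2.4 m/s².
v = v₀ + at = 12.5 + (-2.4)(3.5) = 4.10 m/s
Δx = v₀t + ½at² = 12.5·3.5 + 0.5·-2.4·3.5² = 29.0 m

Phase 2 (decelerating): v₀ = 4.10 m/s, a = -2.1 m/s².
v = v₀ + at → t = (0 − 4.10) / -2.1 = 1.95 s
v² = v₀² + 2aΔx → Δx = (0² − 4.10²)/(2·-2.1) = 4.00 m
Total time = 3.50 + 1.95 = 5.45 s

5.45 s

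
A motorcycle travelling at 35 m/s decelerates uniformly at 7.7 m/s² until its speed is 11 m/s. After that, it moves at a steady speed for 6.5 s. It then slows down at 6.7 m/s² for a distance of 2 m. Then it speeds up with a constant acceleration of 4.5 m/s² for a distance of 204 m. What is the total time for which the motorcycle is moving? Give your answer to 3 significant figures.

Phase 1 (decelerating): v₀ = 35.0 m/s, a = -7.7 m/s².
v = v₀ + at → t = (11 − 35.0) / -7.7 = 3.12 s
v² = v₀² + 2aΔx → Δx = (11² − 35.0²)/(2·-7.7) = 71.7 m

Phase 2 (constant speed): v₀ = 11.0 m/s, a = 0 m/s².
v = v₀ + at = 11.0 + (0)(6.5) = 11.0 m/s
Δx = v₀t + ½at² = 11.0·6.5 + 0.5·0·6.5² = 71.5 m

Phase 3 (decelerating): v₀ = 11.0 m/s, a = -6.7 m/s².
v² = v₀² + 2aΔx = 11.0² + 2·-6.7·2 = 94.2 → v = 9.71 m/s
t = (v − v₀)/a = (9.71 − 11.0)/-6.7 = 0.193 s

Phase 4 (accelerating): v₀ = 9.71 m/s, a = 4.5 m/s².
v² = v₀² + 2aΔx = 9.71² + 2·4.5·204 = 1930 → v = 43.9 m/s
t = (v − v₀)/a = (43.9 − 9.71)/4.5 = 7.61 s
Total time = 3.12 + 6.50 + 0.193 + 7.61 = 17.4 s

17.4 s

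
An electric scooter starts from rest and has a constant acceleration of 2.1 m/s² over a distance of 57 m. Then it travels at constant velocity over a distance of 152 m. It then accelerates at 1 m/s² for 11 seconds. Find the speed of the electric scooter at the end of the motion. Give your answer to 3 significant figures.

Phase 1 (accelerating): v₀ = 0 m/s, a = 2.1 m/s².
v² = v₀² + 2aΔx = 0² + 2·2.1·57 = 239 → v = 15.5 m/s
t = (v − v₀)/a = (15.5 − 0)/2.1 = 7.37 s

Phase 2 (constant speed): v₀ = 15.5 m/s, a = 0 m/s².
Constant speed: t = d/v = 152/15.5 = 9.82 s

Phase 3 (accelerating): v₀ = 15.5 m/s, a = 1 m/s².
v = v₀ + at = 15.5 + (1)(11) = 26.5 m/s
Δx = v₀t + ½at² = 15.5·11 + 0.5·1·11² = 231 m
Final speed = 26.5 m/s

26.5 m/s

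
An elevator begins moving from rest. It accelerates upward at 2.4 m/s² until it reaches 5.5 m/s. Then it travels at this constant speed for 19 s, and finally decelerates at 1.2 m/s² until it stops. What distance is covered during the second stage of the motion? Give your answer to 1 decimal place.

Phase 1 (accelerating): v₀ = 0 m/s, a = 2.4 m/s².
v = v₀ + at → t = (5.5 − 0) / 2.4 = 2.29 s
v² = v₀² + 2aΔx → Δx = (5.5² − 0²)/(2·2.4) = 6.30 m

Phase 2 (constant speed): v₀ = 5.50 m/s, a = 0 m/s².
v = v₀ + at = 5.50 + (0)(19) = 5.50 m/s
Δx = v₀t + ½at² = 5.50·19 + 0.5·0·19² = 104 m
Distance in phase 2 = 104 m

104.5 m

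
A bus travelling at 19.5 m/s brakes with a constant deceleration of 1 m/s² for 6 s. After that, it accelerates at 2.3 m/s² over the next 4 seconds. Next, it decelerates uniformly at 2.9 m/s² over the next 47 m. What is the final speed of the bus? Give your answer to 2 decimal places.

Phase 1 (decelerating): v₀ = 19.5 m/s, a = -1 m/s².
v = v₀ + at = 19.5 + (-1)(6) = 13.5 m/s
Δx = v₀t + ½at² = 19.5·6 + 0.5·-1·6² = 99.0 m

Phase 2 (accelerating): v₀ = 13.5 m/s, a = 2.3 m/s².
v = v₀ + at = 13.5 + (2.3)(4) = 22.7 m/s
Δx = v₀t + ½at² = 13.5·4 + 0.5·2.3·4² = 72.4 m

Phase 3 (decelerating): v₀ = 22.7 m/s, a = -2.9 m/s².
v² = v₀² + 2aΔx = 22.7² + 2·-2.9·47 = 243 → v = 15.6 m/s
t = (v − v₀)/a = (15.6 − 22.7)/-2.9 = 2.46 s
Final speed = 15.6 m/s

15.58 m/s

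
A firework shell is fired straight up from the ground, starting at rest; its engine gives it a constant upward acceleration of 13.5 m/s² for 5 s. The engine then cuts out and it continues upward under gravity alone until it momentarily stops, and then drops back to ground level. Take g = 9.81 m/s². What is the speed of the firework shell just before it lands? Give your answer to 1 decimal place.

Phase 1 (powered ascent): v₀ = 0 m/s, a = 13.5 m/s².
v = v₀ + at = 0 + (13.5)(5) = 67.5 m/s
Δx = v₀t + ½at² = 0·5 + 0.5·13.5·5² = 169 m

Phase 2 (coasting upward): v₀ = 67.5 m/s, a = -9.81 m/s².
v = v₀ + at → t = (0 − 67.5) / -9.81 = 6.88 s
v² = v₀² + 2aΔx → Δx = (0² − 67.5²)/(2·-9.81) = 232 m

Phase 3 (free fall): v₀ = 0 m/s, a = -9.81 m/s².
Falls 401 m from rest: t = √(2·401/9.81) = 9.04 s; v = g·t = 88.7 m/s.
Impact speed = 88.7 m/s

88.7 m/s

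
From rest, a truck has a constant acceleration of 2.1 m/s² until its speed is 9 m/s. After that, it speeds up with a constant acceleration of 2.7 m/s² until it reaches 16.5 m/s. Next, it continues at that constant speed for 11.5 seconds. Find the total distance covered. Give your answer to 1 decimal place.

Phase 1 (accelerating): v₀ = 0 m/s, a = 2.1 m/s².
v = v₀ + at → t = (9 − 0) / 2.1 = 4.29 s
v² = v₀² + 2aΔx → Δx = (9² − 0²)/(2·2.1) = 19.3 m

Phase 2 (accelerating): v₀ = 9.00 m/s, a = 2.7 m/s².
v = v₀ + at → t = (16.5 − 9.00) / 2.7 = 2.78 s
v² = v₀² + 2aΔx → Δx = (16.5² − 9.00²)/(2·2.7) = 35.4 m

Phase 3 (constant speed): v₀ = 16.5 m/s, a = 0 m/s².
v = v₀ + at = 16.5 + (0)(11.5) = 16.5 m/s
Δx = v₀t + ½at² = 16.5·11.5 + 0.5·0·11.5² = 190 m
Total distance = 19.3 + 35.4 + 190 = 244 m

244.5 m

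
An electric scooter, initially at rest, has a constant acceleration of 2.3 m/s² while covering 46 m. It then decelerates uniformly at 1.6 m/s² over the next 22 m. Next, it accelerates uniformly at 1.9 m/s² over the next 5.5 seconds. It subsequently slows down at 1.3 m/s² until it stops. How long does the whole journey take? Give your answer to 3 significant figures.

30.7 s

Phase 1 (accelerating): v₀ = 0 m/s, a = 2.3 m/s².
v² = v₀² + 2aΔx = 0² + 2·2.3·46 = 212 → v = 14.5 m/s
t = (v − v₀)/a = (14.5 − 0)/2.3 = 6.32 s

Phase 2 (decelerating): v₀ = 14.5 m/s, a = -1.6 m/s².
v² = v₀² + 2aΔx = 14.5² + 2·-1.6·22 = 141 → v = 11.9 m/s
t = (v − v₀)/a = (11.9 − 14.5)/-1.6 = 1.66 s

Phase 3 (accelerating): v₀ = 11.9 m/s, a = 1.9 m/s².
v = v₀ + at = 11.9 + (1.9)(5.5) = 22.3 m/s
Δx = v₀t + ½at² = 11.9·5.5 + 0.5·1.9·5.5² = 94.1 m

Phase 4 (decelerating): v₀ = 22.3 m/s, a = -1.3 m/s².
v = v₀ + at → t = (0 − 22.3) / -1.3 = 17.2 s
v² = v₀² + 2aΔx → Δx = (0² − 22.3²)/(2·-1.3) = 192 m
Total time = 6.32 + 1.66 + 5.50 + 17.2 = 30.7 s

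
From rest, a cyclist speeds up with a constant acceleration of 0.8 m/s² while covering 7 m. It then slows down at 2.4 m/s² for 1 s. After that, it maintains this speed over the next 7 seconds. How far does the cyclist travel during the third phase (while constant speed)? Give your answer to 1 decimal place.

6.6 m

Phase 1 (accelerating): v₀ = 0 m/s, a = 0.8 m/s².
v² = v₀² + 2aΔx = 0² + 2·0.8·7 = 11.2 → v = 3.35 m/s
t = (v − v₀)/a = (3.35 − 0)/0.8 = 4.18 s

Phase 2 (decelerating): v₀ = 3.35 m/s, a = -2.4 m/s².
v = v₀ + at = 3.35 + (-2.4)(1) = 0.947 m/s
Δx = v₀t + ½at² = 3.35·1 + 0.5·-2.4·1² = 2.15 m

Phase 3 (constant speed): v₀ = 0.947 m/s, a = 0 m/s².
v = v₀ + at = 0.947 + (0)(7) = 0.947 m/s
Δx = v₀t + ½at² = 0.947·7 + 0.5·0·7² = 6.63 m
Distance in phase 3 = 6.63 m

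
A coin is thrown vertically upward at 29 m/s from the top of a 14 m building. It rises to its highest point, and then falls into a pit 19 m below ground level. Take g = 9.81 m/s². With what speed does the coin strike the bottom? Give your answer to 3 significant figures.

Phase 1 (rising): v₀ = 29.0 m/s, a = -9.81 m/s².
v = v₀ + at → t = (0 − 29.0) / -9.81 = 2.96 s
v² = v₀² + 2aΔx → Δx = (0² − 29.0²)/(2·-9.81) = 42.9 m

Phase 2 (falling): v₀ = 0 m/s, a = -9.81 m/s².
Falls 75.9 m from rest: t = √(2·75.9/9.81) = 3.93 s; v = g·t = 38.6 m/s.
Final speed = 38.6 m/s

38.6 m/s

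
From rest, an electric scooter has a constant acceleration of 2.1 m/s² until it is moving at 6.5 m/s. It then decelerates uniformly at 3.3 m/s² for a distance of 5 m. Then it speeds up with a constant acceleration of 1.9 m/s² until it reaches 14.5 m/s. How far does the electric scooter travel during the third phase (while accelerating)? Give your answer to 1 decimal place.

Phase 1 (accelerating): v₀ = 0 m/s, a = 2.1 m/s².
v = v₀ + at → t = (6.5 − 0) / 2.1 = 3.10 s
v² = v₀² + 2aΔx → Δx = (6.5² − 0²)/(2·2.1) = 10.1 m

Phase 2 (decelerating): v₀ = 6.50 m/s, a = -3.3 m/s².
v² = v₀² + 2aΔx = 6.50² + 2·-3.3·5 = 9.25 → v = 3.04 m/s
t = (v − v₀)/a = (3.04 − 6.50)/-3.3 = 1.05 s

Phase 3 (accelerating): v₀ = 3.04 m/s, a = 1.9 m/s².
v = v₀ + at → t = (14.5 − 3.04) / 1.9 = 6.03 s
v² = v₀² + 2aΔx → Δx = (14.5² − 3.04²)/(2·1.9) = 52.9 m
Distance in phase 3 = 52.9 m

52.9 m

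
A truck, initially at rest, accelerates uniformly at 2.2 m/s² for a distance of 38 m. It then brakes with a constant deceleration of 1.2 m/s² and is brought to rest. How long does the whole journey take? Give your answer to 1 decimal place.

Phase 1 (accelerating): v₀ = 0 m/s, a = 2.2 m/s².
v² = v₀² + 2aΔx = 0² + 2·2.2·38 = 167 → v = 12.9 m/s
t = (v − v₀)/a = (12.9 − 0)/2.2 = 5.88 s

Phase 2 (decelerating): v₀ = 12.9 m/s, a = -1.2 m/s².
v = v₀ + at → t = (0 − 12.9) / -1.2 = 10.8 s
v² = v₀² + 2aΔx → Δx = (0² − 12.9²)/(2·-1.2) = 69.7 m
Total time = 5.88 + 10.8 = 16.7 s

16.7 s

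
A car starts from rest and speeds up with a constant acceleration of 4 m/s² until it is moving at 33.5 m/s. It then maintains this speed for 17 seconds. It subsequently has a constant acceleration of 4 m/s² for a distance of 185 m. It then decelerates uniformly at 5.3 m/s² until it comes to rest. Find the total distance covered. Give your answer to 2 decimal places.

Phase 1 (accelerating): v₀ = 0 m/s, a = 4 m/s².
v = v₀ + at → t = (33.5 − 0) / 4 = 8.38 s
v² = v₀² + 2aΔx → Δx = (33.5² − 0²)/(2·4) = 140 m

Phase 2 (constant speed): v₀ = 33.5 m/s, a = 0 m/s².
v = v₀ + at = 33.5 + (0)(17) = 33.5 m/s
Δx = v₀t + ½at² = 33.5·17 + 0.5·0·17² = 570 m

Phase 3 (accelerating): v₀ = 33.5 m/s, a = 4 m/s².
v² = v₀² + 2aΔx = 33.5² + 2·4·185 = 2600 → v = 51.0 m/s
t = (v − v₀)/a = (51.0 − 33.5)/4 = 4.38 s

Phase 4 (decelerating): v₀ = 51.0 m/s, a = -5.3 m/s².
v = v₀ + at → t = (0 − 51.0) / -5.3 = 9.62 s
v² = v₀² + 2aΔx → Δx = (0² − 51.0²)/(2·-5.3) = 245 m
Total distance = 140 + 570 + 185 + 245 = 1140 m

1140.28 m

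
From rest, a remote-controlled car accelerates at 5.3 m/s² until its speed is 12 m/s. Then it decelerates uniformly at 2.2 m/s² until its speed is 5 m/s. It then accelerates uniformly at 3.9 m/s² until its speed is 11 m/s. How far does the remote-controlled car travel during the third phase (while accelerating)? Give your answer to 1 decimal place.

Phase 1 (accelerating): v₀ = 0 m/s, a = 5.3 m/s².
v = v₀ + at → t = (12 − 0) / 5.3 = 2.26 s
v² = v₀² + 2aΔx → Δx = (12² − 0²)/(2·5.3) = 13.6 m

Phase 2 (decelerating): v₀ = 12.0 m/s, a = -2.2 m/s².
v = v₀ + at → t = (5 − 12.0) / -2.2 = 3.18 s
v² = v₀² + 2aΔx → Δx = (5² − 12.0²)/(2·-2.2) = 27.0 m

Phase 3 (accelerating): v₀ = 5.00 m/s, a = 3.9 m/s².
v = v₀ + at → t = (11 − 5.00) / 3.9 = 1.54 s
v² = v₀² + 2aΔx → Δx = (11² − 5.00²)/(2·3.9) = 12.3 m
Distance in phase 3 = 12.3 m

12.3 m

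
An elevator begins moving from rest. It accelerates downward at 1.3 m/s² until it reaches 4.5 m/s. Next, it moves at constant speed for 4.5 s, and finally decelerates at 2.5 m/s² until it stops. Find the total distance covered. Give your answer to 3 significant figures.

32.1 m

Phase 1 (accelerating): v₀ = 0 m/s, a = 1.3 m/s².
v = v₀ + at → t = (4.5 − 0) / 1.3 = 3.46 s
v² = v₀² + 2aΔx → Δx = (4.5² − 0²)/(2·1.3) = 7.79 m

Phase 2 (constant speed): v₀ = 4.50 m/s, a = 0 m/s².
v = v₀ + at = 4.50 + (0)(4.5) = 4.50 m/s
Δx = v₀t + ½at² = 4.50·4.5 + 0.5·0·4.5² = 20.2 m

Phase 3 (decelerating): v₀ = 4.50 m/s, a = -2.5 m/s².
v = v₀ + at → t = (0 − 4.50) / -2.5 = 1.80 s
v² = v₀² + 2aΔx → Δx = (0² − 4.50²)/(2·-2.5) = 4.05 m
Total distance = 7.79 + 20.2 + 4.05 = 32.1 m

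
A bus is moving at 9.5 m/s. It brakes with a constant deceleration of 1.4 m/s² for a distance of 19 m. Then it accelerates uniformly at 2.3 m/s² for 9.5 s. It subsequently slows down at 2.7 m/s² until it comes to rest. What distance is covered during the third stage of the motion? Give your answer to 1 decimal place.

Phase 1 (decelerating): v₀ = 9.50 m/s, a = -1.4 m/s².
v² = v₀² + 2aΔx = 9.50² + 2·-1.4·19 = 37.1 → v = 6.09 m/s
t = (v − v₀)/a = (6.09 − 9.50)/-1.4 = 2.44 s

Phase 2 (accelerating): v₀ = 6.09 m/s, a = 2.3 m/s².
v = v₀ + at = 6.09 + (2.3)(9.5) = 27.9 m/s
Δx = v₀t + ½at² = 6.09·9.5 + 0.5·2.3·9.5² = 162 m

Phase 3 (decelerating): v₀ = 27.9 m/s, a = -2.7 m/s².
v = v₀ + at → t = (0 − 27.9) / -2.7 = 10.3 s
v² = v₀² + 2aΔx → Δx = (0² − 27.9²)/(2·-2.7) = 145 m
Distance in phase 3 = 145 m

144.5 m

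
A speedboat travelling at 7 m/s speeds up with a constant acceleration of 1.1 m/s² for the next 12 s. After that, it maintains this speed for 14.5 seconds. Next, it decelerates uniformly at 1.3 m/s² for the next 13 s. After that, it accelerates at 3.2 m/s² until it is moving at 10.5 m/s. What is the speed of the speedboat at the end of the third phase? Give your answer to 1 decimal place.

Phase 1 (accelerating): v₀ = 7.00 m/s, a = 1.1 m/s².
v = v₀ + at = 7.00 + (1.1)(12) = 20.2 m/s
Δx = v₀t + ½at² = 7.00·12 + 0.5·1.1·12² = 163 m

Phase 2 (constant speed): v₀ = 20.2 m/s, a = 0 m/s².
v = v₀ + at = 20.2 + (0)(14.5) = 20.2 m/s
Δx = v₀t + ½at² = 20.2·14.5 + 0.5·0·14.5² = 293 m

Phase 3 (decelerating): v₀ = 20.2 m/s, a = -1.3 m/s².
v = v₀ + at = 20.2 + (-1.3)(13) = 3.30 m/s
Δx = v₀t + ½at² = 20.2·13 + 0.5·-1.3·13² = 153 m
Speed at end of phase 3 = 3.30 m/s

3.3 m/s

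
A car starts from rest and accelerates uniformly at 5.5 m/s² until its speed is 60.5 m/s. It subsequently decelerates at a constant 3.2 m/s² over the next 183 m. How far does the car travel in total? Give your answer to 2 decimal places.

515.75 m

Phase 1 (accelerating): v₀ = 0 m/s, a = 5.5 m/s².
v = v₀ + at → t = (60.5 − 0) / 5.5 = 11.0 s
v² = v₀² + 2aΔx → Δx = (60.5² − 0²)/(2·5.5) = 333 m

Phase 2 (decelerating): v₀ = 60.5 m/s, a = -3.2 m/s².
v² = v₀² + 2aΔx = 60.5² + 2·-3.2·183 = 2490 → v = 49.9 m/s
t = (v − v₀)/a = (49.9 − 60.5)/-3.2 = 3.32 s
Total distance = 333 + 183 = 516 m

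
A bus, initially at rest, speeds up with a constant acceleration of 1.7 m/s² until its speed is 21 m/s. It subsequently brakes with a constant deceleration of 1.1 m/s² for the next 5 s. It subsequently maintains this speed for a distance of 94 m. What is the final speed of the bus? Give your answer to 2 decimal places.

Phase 1 (accelerating): v₀ = 0 m/s, a = 1.7 m/s².
v = v₀ + at → t = (21 − 0) / 1.7 = 12.4 s
v² = v₀² + 2aΔx → Δx = (21² − 0²)/(2·1.7) = 130 m

Phase 2 (decelerating): v₀ = 21.0 m/s, a = -1.1 m/s².
v = v₀ + at = 21.0 + (-1.1)(5) = 15.5 m/s
Δx = v₀t + ½at² = 21.0·5 + 0.5·-1.1·5² = 91.2 m

Phase 3 (constant speed): v₀ = 15.5 m/s, a = 0 m/s².
Constant speed: t = d/v = 94/15.5 = 6.06 s
Final speed = 15.5 m/s

15.50 m/s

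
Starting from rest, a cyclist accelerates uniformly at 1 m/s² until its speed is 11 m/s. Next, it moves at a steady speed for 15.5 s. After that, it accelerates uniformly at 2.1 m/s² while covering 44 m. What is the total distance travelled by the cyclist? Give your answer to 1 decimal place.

Phase 1 (accelerating): v₀ = 0 m/s, a = 1 m/s².
v = v₀ + at → t = (11 − 0) / 1 = 11.0 s
v² = v₀² + 2aΔx → Δx = (11² − 0²)/(2·1) = 60.5 m

Phase 2 (constant speed): v₀ = 11.0 m/s, a = 0 m/s².
v = v₀ + at = 11.0 + (0)(15.5) = 11.0 m/s
Δx = v₀t + ½at² = 11.0·15.5 + 0.5·0·15.5² = 170 m

Phase 3 (accelerating): v₀ = 11.0 m/s, a = 2.1 m/s².
v² = v₀² + 2aΔx = 11.0² + 2·2.1·44 = 306 → v = 17.5 m/s
t = (v − v₀)/a = (17.5 − 11.0)/2.1 = 3.09 s
Total distance = 60.5 + 170 + 44.0 = 275 m

275.0 m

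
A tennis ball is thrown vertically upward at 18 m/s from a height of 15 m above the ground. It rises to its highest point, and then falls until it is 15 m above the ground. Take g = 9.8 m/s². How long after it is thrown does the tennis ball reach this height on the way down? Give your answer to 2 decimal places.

Phase 1 (rising): v₀ = 18.0 m/s, a = -9.8 m/s².
v = v₀ + at → t = (0 − 18.0) / -9.8 = 1.84 s
v² = v₀² + 2aΔx → Δx = (0² − 18.0²)/(2·-9.8) = 16.5 m

Phase 2 (falling): v₀ = 0 m/s, a = -9.8 m/s².
Falls 16.5 m from rest: t = √(2·16.5/9.8) = 1.84 s; v = g·t = 18.0 m/s.
Total time = 1.84 + 1.84 = 3.67 s

3.67 s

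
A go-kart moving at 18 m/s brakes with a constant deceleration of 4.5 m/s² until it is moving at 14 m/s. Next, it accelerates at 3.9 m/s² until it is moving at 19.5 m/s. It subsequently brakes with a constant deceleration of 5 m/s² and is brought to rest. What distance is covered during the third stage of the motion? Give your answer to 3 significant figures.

Phase 1 (decelerating): v₀ = 18.0 m/s, a = -4.5 m/s².
v = v₀ + at → t = (14 − 18.0) / -4.5 = 0.889 s
v² = v₀² + 2aΔx → Δx = (14² − 18.0²)/(2·-4.5) = 14.2 m

Phase 2 (accelerating): v₀ = 14.0 m/s, a = 3.9 m/s².
v = v₀ + at → t = (19.5 − 14.0) / 3.9 = 1.41 s
v² = v₀² + 2aΔx → Δx = (19.5² − 14.0²)/(2·3.9) = 23.6 m

Phase 3 (decelerating): v₀ = 19.5 m/s, a = -5 m/s².
v = v₀ + at → t = (0 − 19.5) / -5 = 3.90 s
v² = v₀² + 2aΔx → Δx = (0² − 19.5²)/(2·-5) = 38.0 m
Distance in phase 3 = 38.0 m

38.0 m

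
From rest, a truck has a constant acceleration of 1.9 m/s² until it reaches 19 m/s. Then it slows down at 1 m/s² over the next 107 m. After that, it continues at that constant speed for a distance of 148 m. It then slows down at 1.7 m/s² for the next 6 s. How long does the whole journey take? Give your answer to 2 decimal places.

35.08 s

Phase 1 (accelerating): v₀ = 0 m/s, a = 1.9 m/s².
v = v₀ + at → t = (19 − 0) / 1.9 = 10.0 s
v² = v₀² + 2aΔx → Δx = (19² − 0²)/(2·1.9) = 95.0 m

Phase 2 (decelerating): v₀ = 19.0 m/s, a = -1 m/s².
v² = v₀² + 2aΔx = 19.0² + 2·-1·107 = 147 → v = 12.1 m/s
t = (v − v₀)/a = (12.1 − 19.0)/-1 = 6.88 s

Phase 3 (constant speed): v₀ = 12.1 m/s, a = 0 m/s².
Constant speed: t = d/v = 148/12.1 = 12.2 s

Phase 4 (decelerating): v₀ = 12.1 m/s, a = -1.7 m/s².
v = v₀ + at = 12.1 + (-1.7)(6) = 1.92 m/s
Δx = v₀t + ½at² = 12.1·6 + 0.5·-1.7·6² = 42.1 m
Total time = 10.0 + 6.88 + 12.2 + 6.00 = 35.1 s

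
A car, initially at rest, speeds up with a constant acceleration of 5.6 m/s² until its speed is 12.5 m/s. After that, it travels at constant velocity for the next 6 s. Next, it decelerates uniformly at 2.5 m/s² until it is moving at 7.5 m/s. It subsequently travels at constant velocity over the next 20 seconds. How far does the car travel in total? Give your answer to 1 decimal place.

Phase 1 (accelerating): v₀ = 0 m/s, a = 5.6 m/s².
v = v₀ + at → t = (12.5 − 0) / 5.6 = 2.23 s
v² = v₀² + 2aΔx → Δx = (12.5² − 0²)/(2·5.6) = 14.0 m

Phase 2 (constant speed): v₀ = 12.5 m/s, a = 0 m/s².
v = v₀ + at = 12.5 + (0)(6) = 12.5 m/s
Δx = v₀t + ½at² = 12.5·6 + 0.5·0·6² = 75.0 m

Phase 3 (decelerating): v₀ = 12.5 m/s, a = -2.5 m/s².
v = v₀ + at → t = (7.5 − 12.5) / -2.5 = 2.00 s
v² = v₀² + 2aΔx → Δx = (7.5² − 12.5²)/(2·-2.5) = 20.0 m

Phase 4 (constant speed): v₀ = 7.50 m/s, a = 0 m/s².
v = v₀ + at = 7.50 + (0)(20) = 7.50 m/s
Δx = v₀t + ½at² = 7.50·20 + 0.5·0·20² = 150 m
Total distance = 14.0 + 75.0 + 20.0 + 150 = 259 m

259.0 m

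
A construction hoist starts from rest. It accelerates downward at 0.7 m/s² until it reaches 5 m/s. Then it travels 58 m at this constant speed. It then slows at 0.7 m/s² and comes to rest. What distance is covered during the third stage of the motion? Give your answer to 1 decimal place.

17.9 m

Phase 1 (accelerating): v₀ = 0 m/s, a = 0.7 m/s².
v = v₀ + at → t = (5 − 0) / 0.7 = 7.14 s
v² = v₀² + 2aΔx → Δx = (5² − 0²)/(2·0.7) = 17.9 m

Phase 2 (constant speed): v₀ = 5.00 m/s, a = 0 m/s².
Constant speed: t = d/v = 58/5.00 = 11.6 s

Phase 3 (decelerating): v₀ = 5.00 m/s, a = -0.7 m/s².
v = v₀ + at → t = (0 − 5.00) / -0.7 = 7.14 s
v² = v₀² + 2aΔx → Δx = (0² − 5.00²)/(2·-0.7) = 17.9 m
Distance in phase 3 = 17.9 m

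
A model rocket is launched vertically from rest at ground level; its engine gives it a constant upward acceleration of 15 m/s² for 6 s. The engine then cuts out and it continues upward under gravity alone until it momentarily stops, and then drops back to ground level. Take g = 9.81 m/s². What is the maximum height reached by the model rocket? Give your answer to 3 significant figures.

683 m

Phase 1 (powered ascent): v₀ = 0 m/s, a = 15 m/s².
v = v₀ + at = 0 + (15)(6) = 90.0 m/s
Δx = v₀t + ½at² = 0·6 + 0.5·15·6² = 270 m

Phase 2 (coasting upward): v₀ = 90.0 m/s, a = -9.81 m/s².
v = v₀ + at → t = (0 − 90.0) / -9.81 = 9.17 s
v² = v₀² + 2aΔx → Δx = (0² − 90.0²)/(2·-9.81) = 413 m
Maximum height = 270 + 413 = 683 m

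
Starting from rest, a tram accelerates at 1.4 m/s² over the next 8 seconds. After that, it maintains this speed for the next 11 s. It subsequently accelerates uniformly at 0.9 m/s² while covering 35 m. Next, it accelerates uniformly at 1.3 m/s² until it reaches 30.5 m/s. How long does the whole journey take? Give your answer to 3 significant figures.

34.7 s

Phase 1 (accelerating): v₀ = 0 m/s, a = 1.4 m/s².
v = v₀ + at = 0 + (1.4)(8) = 11.2 m/s
Δx = v₀t + ½at² = 0·8 + 0.5·1.4·8² = 44.8 m

Phase 2 (constant speed): v₀ = 11.2 m/s, a = 0 m/s².
v = v₀ + at = 11.2 + (0)(11) = 11.2 m/s
Δx = v₀t + ½at² = 11.2·11 + 0.5·0·11² = 123 m

Phase 3 (accelerating): v₀ = 11.2 m/s, a = 0.9 m/s².
v² = v₀² + 2aΔx = 11.2² + 2·0.9·35 = 188 → v = 13.7 m/s
t = (v − v₀)/a = (13.7 − 11.2)/0.9 = 2.81 s

Phase 4 (accelerating): v₀ = 13.7 m/s, a = 1.3 m/s².
v = v₀ + at → t = (30.5 − 13.7) / 1.3 = 12.9 s
v² = v₀² + 2aΔx → Δx = (30.5² − 13.7²)/(2·1.3) = 285 m
Total time = 8.00 + 11.0 + 2.81 + 12.9 = 34.7 s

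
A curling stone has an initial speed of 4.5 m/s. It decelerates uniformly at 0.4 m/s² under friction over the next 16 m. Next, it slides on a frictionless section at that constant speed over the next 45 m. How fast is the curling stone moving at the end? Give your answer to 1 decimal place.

Phase 1 (decelerating): v₀ = 4.50 m/s, a = -0.4 m/s².
v² = v₀² + 2aΔx = 4.50² + 2·-0.4·16 = 7.45 → v = 2.73 m/s
t = (v − v₀)/a = (2.73 − 4.50)/-0.4 = 4.43 s

Phase 2 (constant speed): v₀ = 2.73 m/s, a = 0 m/s².
Constant speed: t = d/v = 45/2.73 = 16.5 s
Final speed = 2.73 m/s

2.7 m/s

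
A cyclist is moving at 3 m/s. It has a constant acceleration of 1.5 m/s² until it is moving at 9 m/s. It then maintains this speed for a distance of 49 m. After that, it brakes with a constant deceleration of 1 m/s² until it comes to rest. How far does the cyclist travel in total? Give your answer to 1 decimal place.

Phase 1 (accelerating): v₀ = 3.00 m/s, a = 1.5 m/s².
v = v₀ + at → t = (9 − 3.00) / 1.5 = 4.00 s
v² = v₀² + 2aΔx → Δx = (9² − 3.00²)/(2·1.5) = 24.0 m

Phase 2 (constant speed): v₀ = 9.00 m/s, a = 0 m/s².
Constant speed: t = d/v = 49/9.00 = 5.44 s

Phase 3 (decelerating): v₀ = 9.00 m/s, a = -1 m/s².
v = v₀ + at → t = (0 − 9.00) / -1 = 9.00 s
v² = v₀² + 2aΔx → Δx = (0² − 9.00²)/(2·-1) = 40.5 m
Total distance = 24.0 + 49.0 + 40.5 = 114 m

113.5 m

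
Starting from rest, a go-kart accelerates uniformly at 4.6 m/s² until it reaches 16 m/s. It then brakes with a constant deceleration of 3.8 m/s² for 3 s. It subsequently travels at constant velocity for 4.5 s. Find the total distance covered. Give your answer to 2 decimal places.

Phase 1 (accelerating): v₀ = 0 m/s, a = 4.6 m/s².
v = v₀ + at → t = (16 − 0) / 4.6 = 3.48 s
v² = v₀² + 2aΔx → Δx = (16² − 0²)/(2·4.6) = 27.8 m

Phase 2 (decelerating): v₀ = 16.0 m/s, a = -3.8 m/s².
v = v₀ + at = 16.0 + (-3.8)(3) = 4.60 m/s
Δx = v₀t + ½at² = 16.0·3 + 0.5·-3.8·3² = 30.9 m

Phase 3 (constant speed): v₀ = 4.60 m/s, a = 0 m/s².
v = v₀ + at = 4.60 + (0)(4.5) = 4.60 m/s
Δx = v₀t + ½at² = 4.60·4.5 + 0.5·0·4.5² = 20.7 m
Total distance = 27.8 + 30.9 + 20.7 = 79.4 m

79.43 m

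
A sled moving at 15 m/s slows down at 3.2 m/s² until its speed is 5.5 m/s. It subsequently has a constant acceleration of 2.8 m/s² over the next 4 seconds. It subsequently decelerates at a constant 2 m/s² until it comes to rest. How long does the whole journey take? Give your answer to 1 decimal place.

Phase 1 (decelerating): v₀ = 15.0 m/s, a = -3.2 m/s².
v = v₀ + at → t = (5.5 − 15.0) / -3.2 = 2.97 s
v² = v₀² + 2aΔx → Δx = (5.5² − 15.0²)/(2·-3.2) = 30.4 m

Phase 2 (accelerating): v₀ = 5.50 m/s, a = 2.8 m/s².
v = v₀ + at = 5.50 + (2.8)(4) = 16.7 m/s
Δx = v₀t + ½at² = 5.50·4 + 0.5·2.8·4² = 44.4 m

Phase 3 (decelerating): v₀ = 16.7 m/s, a = -2 m/s².
v = v₀ + at → t = (0 − 16.7) / -2 = 8.35 s
v² = v₀² + 2aΔx → Δx = (0² − 16.7²)/(2·-2) = 69.7 m
Total time = 2.97 + 4.00 + 8.35 = 15.3 s

15.3 s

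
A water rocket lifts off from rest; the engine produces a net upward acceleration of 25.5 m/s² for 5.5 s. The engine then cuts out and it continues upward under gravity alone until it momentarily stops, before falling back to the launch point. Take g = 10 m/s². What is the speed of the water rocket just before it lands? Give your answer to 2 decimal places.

Phase 1 (powered ascent): v₀ = 0 m/s, a = 25.5 m/s².
v = v₀ + at = 0 + (25.5)(5.5) = 140 m/s
Δx = v₀t + ½at² = 0·5.5 + 0.5·25.5·5.5² = 386 m

Phase 2 (coasting upward): v₀ = 140 m/s, a = -10 m/s².
v = v₀ + at → t = (0 − 140) / -10 = 14.0 s
v² = v₀² + 2aΔx → Δx = (0² − 140²)/(2·-10) = 984 m

Phase 3 (free fall): v₀ = 0 m/s, a = -10 m/s².
Falls 1370 m from rest: t = √(2·1370/10) = 16.5 s; v = g·t = 165 m/s.
Impact speed = 165 m/s

165.48 m/s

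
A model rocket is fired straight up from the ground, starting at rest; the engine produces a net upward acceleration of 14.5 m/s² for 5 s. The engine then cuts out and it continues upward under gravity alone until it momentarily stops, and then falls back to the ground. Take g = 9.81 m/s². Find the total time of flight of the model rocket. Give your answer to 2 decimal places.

Phase 1 (powered ascent): v₀ = 0 m/s, a = 14.5 m/s².
v = v₀ + at = 0 + (14.5)(5) = 72.5 m/s
Δx = v₀t + ½at² = 0·5 + 0.5·14.5·5² = 181 m

Phase 2 (coasting upward): v₀ = 72.5 m/s, a = -9.81 m/s².
v = v₀ + at → t = (0 − 72.5) / -9.81 = 7.39 s
v² = v₀² + 2aΔx → Δx = (0² − 72.5²)/(2·-9.81) = 268 m

Phase 3 (free fall): v₀ = 0 m/s, a = -9.81 m/s².
Falls 449 m from rest: t = √(2·449/9.81) = 9.57 s; v = g·t = 93.9 m/s.
Total time = 5.00 + 7.39 + 9.57 = 22.0 s

21.96 s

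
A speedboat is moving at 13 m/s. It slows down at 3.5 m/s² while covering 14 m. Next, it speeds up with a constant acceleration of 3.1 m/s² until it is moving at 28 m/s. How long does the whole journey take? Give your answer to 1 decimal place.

7.6 s

Phase 1 (decelerating): v₀ = 13.0 m/s, a = -3.5 m/s².
v² = v₀² + 2aΔx = 13.0² + 2·-3.5·14 = 71.0 → v = 8.43 m/s
t = (v − v₀)/a = (8.43 − 13.0)/-3.5 = 1.31 s

Phase 2 (accelerating): v₀ = 8.43 m/s, a = 3.1 m/s².
v = v₀ + at → t = (28 − 8.43) / 3.1 = 6.31 s
v² = v₀² + 2aΔx → Δx = (28² − 8.43²)/(2·3.1) = 115 m
Total time = 1.31 + 6.31 = 7.62 s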